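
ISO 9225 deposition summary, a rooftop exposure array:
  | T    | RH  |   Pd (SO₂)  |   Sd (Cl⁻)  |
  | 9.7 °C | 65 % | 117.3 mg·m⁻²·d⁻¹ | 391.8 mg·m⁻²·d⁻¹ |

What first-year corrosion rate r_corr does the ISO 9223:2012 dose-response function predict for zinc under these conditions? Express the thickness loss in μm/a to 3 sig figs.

r_corr = 4.08 μm/a

zinc: f(T) = +0.038·(T−10) [T≤10 °C] = -0.0114
  SO₂ term: 0.0129·117.3^0.44·exp(0.046·65-0.0114) = 2.064
  Sd branch = 0.0175·Sd^0.57·e^(0.008·RH+0.085·T) = 2.018 μm/a
  r_corr = 2.064 + 2.018 = 4.082 μm/a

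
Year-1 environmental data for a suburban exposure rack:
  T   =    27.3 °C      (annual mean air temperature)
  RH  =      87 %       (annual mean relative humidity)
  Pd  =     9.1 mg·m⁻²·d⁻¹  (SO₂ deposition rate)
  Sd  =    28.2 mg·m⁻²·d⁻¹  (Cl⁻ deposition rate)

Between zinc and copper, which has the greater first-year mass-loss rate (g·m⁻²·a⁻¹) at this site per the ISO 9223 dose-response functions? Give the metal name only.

copper

zinc: T>10 °C ⇒ hinge -0.071·(27.3−10) = -1.2283
  Pd branch = 0.0129·Pd^0.44·e^(0.046·RH+f) = 0.546 μm/a
  Cl⁻ term: 0.0175·28.2^0.57·exp(0.008·87+0.085·27.3) = 2.397
  r_corr = 0.546 + 2.397 = 2.943 μm/a
  mass loss = 2.943 μm/a × 7.14 g/cm³ = 21.02 g·m⁻²·a⁻¹
copper: temperature factor f = -0.080·(17.3) = -1.3840
  Pd branch = 0.0053·Pd^0.26·e^(0.059·RH+f) = 0.3998 μm/a
  Sd branch = 0.01025·Sd^0.27·e^(0.036·RH+0.049·T) = 2.205 μm/a
  sum: 0.3998 + 2.205 → r_corr = 2.605 μm/a
  mass loss = 2.605 μm/a × 8.96 g/cm³ = 23.34 g·m⁻²·a⁻¹
Ordering by g·m⁻²·a⁻¹: copper (23.3) > zinc (21)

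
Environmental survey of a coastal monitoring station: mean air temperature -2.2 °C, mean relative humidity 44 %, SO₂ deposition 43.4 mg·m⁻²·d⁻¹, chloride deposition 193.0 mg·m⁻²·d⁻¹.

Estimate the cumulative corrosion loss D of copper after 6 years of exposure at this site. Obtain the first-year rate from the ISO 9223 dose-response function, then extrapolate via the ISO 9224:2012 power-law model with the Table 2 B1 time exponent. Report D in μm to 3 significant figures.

D(6) = 0.748 μm

copper: temperature factor f = +0.126·(-12.2) = -1.5372
  Pd branch = 0.0053·Pd^0.26·e^(0.059·RH+f) = 0.04072 μm/a
  Sd branch = 0.01025·Sd^0.27·e^(0.036·RH+0.049·T) = 0.1858 μm/a
  r_corr = 0.04072 + 0.1858 = 0.2265 μm/a
Long-term exponent b (ISO 9224 Table 2, B1) = 0.667
  D(6) = 0.2265 × 6^0.667 = 0.2265 × 3.304 = 0.7483 μm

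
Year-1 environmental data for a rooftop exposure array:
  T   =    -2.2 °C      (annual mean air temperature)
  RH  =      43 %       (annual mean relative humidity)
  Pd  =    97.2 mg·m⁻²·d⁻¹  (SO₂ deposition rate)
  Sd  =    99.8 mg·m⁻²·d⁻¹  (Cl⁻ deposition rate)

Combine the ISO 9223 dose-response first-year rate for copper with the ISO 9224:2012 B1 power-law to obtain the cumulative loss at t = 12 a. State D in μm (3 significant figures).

D(12) = 1.04 μm

copper: T≤10 °C ⇒ hinge +0.126·(-2.2−10) = -1.5372
  sulphur-dioxide contribution → 0.04735 μm/a
  chloride contribution → 0.15 μm/a
  total first-year rate 0.1973 μm/a
Long-term exponent b (ISO 9224 Table 2, B1) = 0.667
  D(12) = 0.1973 × 12^0.667 = 0.1973 × 5.246 = 1.035 μm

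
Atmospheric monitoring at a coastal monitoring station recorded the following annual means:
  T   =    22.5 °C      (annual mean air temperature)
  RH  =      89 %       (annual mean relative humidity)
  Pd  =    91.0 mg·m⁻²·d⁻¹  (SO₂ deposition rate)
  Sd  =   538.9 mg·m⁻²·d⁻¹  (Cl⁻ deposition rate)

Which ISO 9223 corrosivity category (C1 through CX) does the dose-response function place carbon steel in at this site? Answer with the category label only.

carbon steel: T>10 °C ⇒ hinge -0.054·(22.5−10) = -0.6750
  SO₂ term: 1.77·91.0^0.52·exp(0.02·89-0.6750) = 55.79
  Sd branch = 0.102·Sd^0.62·e^(0.033·RH+0.04·T) = 233.6 μm/a
  sum: 55.79 + 233.6 → r_corr = 289.4 μm/a
289 μm/a falls in (200, 700] for carbon steel → category CX

CX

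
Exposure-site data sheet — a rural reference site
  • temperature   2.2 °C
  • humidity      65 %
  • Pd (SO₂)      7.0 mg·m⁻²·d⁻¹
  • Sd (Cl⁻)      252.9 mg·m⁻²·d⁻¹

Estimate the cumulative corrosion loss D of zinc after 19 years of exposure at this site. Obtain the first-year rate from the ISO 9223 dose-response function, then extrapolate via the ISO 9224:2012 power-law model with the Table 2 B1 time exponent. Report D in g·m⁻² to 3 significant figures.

D(19) = 100 g·m⁻²

zinc: f(T) = +0.038·(T−10) [T≤10 °C] = -0.2964
  sulphur-dioxide contribution → 0.449 μm/a
  chloride contribution → 0.8313 μm/a
  ⇒ r_corr(zinc) = 1.28 μm/a
Long-term exponent b (ISO 9224 Table 2, B1) = 0.813
  D(19) = 1.28 × 19^0.813 = 1.28 × 10.96 = 14.03 μm
  Mass loss = 14.03 μm × 7.14 g/cm³ = 100.1 g·m⁻²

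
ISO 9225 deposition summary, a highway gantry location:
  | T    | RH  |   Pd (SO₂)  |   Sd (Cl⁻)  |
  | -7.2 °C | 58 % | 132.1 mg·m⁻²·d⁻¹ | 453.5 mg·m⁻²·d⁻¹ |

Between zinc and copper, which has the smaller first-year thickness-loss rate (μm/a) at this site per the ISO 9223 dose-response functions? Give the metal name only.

zinc: temperature factor f = +0.038·(-17.2) = -0.6536
  sulphur-dioxide contribution → 0.8291 μm/a
  chloride contribution → 0.4932 μm/a
  ⇒ r_corr(zinc) = 1.322 μm/a
copper: f(T) = +0.126·(T−10) [T≤10 °C] = -2.1672
  sulphur-dioxide contribution → 0.06617 μm/a
  chloride contribution → 0.3031 μm/a
  total first-year rate 0.3693 μm/a
Ordering by μm/a: zinc (1.32) > copper (0.369)

copper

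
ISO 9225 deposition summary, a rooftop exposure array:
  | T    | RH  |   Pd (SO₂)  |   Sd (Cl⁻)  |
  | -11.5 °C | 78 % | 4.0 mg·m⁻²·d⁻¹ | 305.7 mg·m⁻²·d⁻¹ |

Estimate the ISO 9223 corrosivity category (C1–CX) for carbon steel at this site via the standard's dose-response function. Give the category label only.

carbon steel: f(T) = +0.150·(T−10) [T≤10 °C] = -3.2250
  SO₂ term: 1.77·4.0^0.52·exp(0.02·78-3.2250) = 0.6886
  Sd branch = 0.102·Sd^0.62·e^(0.033·RH+0.04·T) = 29.35 μm/a
  sum: 0.6886 + 29.35 → r_corr = 30.04 μm/a
Category bounds: 25…50 μm/a bracket r_corr ⇒ C3

C3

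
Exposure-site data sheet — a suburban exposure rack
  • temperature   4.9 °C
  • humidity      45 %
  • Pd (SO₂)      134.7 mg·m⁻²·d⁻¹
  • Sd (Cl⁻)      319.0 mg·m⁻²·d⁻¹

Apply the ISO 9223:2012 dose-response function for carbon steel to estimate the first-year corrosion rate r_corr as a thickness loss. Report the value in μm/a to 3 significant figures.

carbon steel: temperature factor f = +0.150·(-5.1) = -0.7650
  SO₂ term: 1.77·134.7^0.52·exp(0.02·45-0.7650) = 25.93
  Cl⁻ term: 0.102·319.0^0.62·exp(0.033·45+0.04·4.9) = 19.54
  sum: 25.93 + 19.54 → r_corr = 45.48 μm/a

r_corr = 45.5 μm/a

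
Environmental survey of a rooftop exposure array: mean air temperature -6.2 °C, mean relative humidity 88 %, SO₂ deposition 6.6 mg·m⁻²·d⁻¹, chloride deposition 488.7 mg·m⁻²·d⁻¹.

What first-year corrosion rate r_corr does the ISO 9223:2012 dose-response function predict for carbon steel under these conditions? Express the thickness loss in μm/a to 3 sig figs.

carbon steel: temperature factor f = +0.150·(-16.2) = -2.4300
  Pd branch = 1.77·Pd^0.52·e^(0.02·RH+f) = 2.416 μm/a
  Sd branch = 0.102·Sd^0.62·e^(0.033·RH+0.04·T) = 67.5 μm/a
  r_corr = 2.416 + 67.5 = 69.91 μm/a

r_corr = 69.9 μm/a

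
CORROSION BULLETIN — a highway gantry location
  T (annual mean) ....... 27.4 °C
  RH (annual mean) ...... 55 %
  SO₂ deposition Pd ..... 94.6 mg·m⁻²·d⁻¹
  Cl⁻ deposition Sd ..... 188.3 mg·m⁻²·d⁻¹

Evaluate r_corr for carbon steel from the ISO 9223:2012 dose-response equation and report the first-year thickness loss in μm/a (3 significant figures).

carbon steel: temperature factor f = -0.054·(17.4) = -0.9396
  sulphur-dioxide contribution → 22.14 μm/a
  chloride contribution → 48.22 μm/a
  ⇒ r_corr(carbon steel) = 70.36 μm/a

r_corr = 70.4 μm/a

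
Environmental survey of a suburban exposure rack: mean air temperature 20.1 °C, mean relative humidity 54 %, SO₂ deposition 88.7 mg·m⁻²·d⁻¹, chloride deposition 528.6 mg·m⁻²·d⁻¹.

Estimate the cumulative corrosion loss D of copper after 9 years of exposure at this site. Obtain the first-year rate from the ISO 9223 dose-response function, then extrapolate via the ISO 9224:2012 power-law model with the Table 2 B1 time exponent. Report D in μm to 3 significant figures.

copper: f(T) = -0.080·(T−10) [T>10 °C] = -0.8080
  sulphur-dioxide contribution → 0.1834 μm/a
  chloride contribution → 1.042 μm/a
  total first-year rate 1.226 μm/a
Long-term exponent b (ISO 9224 Table 2, B1) = 0.667
  D(9) = 1.226 × 9^0.667 = 1.226 × 4.33 = 5.307 μm

D(9) = 5.31 μm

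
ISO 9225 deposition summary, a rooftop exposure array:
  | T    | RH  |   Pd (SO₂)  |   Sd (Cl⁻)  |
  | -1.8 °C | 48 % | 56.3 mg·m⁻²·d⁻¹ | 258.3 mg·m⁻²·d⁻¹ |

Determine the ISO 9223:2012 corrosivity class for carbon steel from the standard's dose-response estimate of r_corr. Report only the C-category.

carbon steel: temperature factor f = +0.150·(-11.8) = -1.7700
  Pd branch = 1.77·Pd^0.52·e^(0.02·RH+f) = 6.404 μm/a
  Sd branch = 0.102·Sd^0.62·e^(0.033·RH+0.04·T) = 14.48 μm/a
  sum: 6.404 + 14.48 → r_corr = 20.88 μm/a
ISO 9223 Table 2 (carbon steel): 1.3 < 20.9 ≤ 25 μm/a ⇒ C2

C2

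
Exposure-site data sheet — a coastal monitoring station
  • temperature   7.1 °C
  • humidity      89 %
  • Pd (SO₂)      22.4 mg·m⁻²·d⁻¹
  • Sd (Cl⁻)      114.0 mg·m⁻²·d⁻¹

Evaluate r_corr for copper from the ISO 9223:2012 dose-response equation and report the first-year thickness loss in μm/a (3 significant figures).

r_corr = 2.86 μm/a

copper: temperature factor f = +0.126·(-2.9) = -0.3654
  Pd branch = 0.0053·Pd^0.26·e^(0.059·RH+f) = 1.574 μm/a
  Sd branch = 0.01025·Sd^0.27·e^(0.036·RH+0.049·T) = 1.284 μm/a
  r_corr = 1.574 + 1.284 = 2.859 μm/a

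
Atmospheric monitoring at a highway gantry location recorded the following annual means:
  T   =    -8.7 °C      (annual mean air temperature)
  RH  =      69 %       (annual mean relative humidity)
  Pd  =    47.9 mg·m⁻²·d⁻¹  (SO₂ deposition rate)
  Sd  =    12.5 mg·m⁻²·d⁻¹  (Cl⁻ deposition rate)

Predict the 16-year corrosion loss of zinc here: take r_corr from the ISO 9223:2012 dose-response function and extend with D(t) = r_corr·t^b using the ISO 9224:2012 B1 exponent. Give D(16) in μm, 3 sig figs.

zinc: T≤10 °C ⇒ hinge +0.038·(-8.7−10) = -0.7106
  SO₂ term: 0.0129·47.9^0.44·exp(0.046·69-0.7106) = 0.8313
  Sd branch = 0.0175·Sd^0.57·e^(0.008·RH+0.085·T) = 0.06121 μm/a
  r_corr = 0.8313 + 0.06121 = 0.8926 μm/a
Long-term exponent b (ISO 9224 Table 2, B1) = 0.813
  D(16) = 0.8926 × 16^0.813 = 0.8926 × 9.527 = 8.503 μm

D(16) = 8.50 μm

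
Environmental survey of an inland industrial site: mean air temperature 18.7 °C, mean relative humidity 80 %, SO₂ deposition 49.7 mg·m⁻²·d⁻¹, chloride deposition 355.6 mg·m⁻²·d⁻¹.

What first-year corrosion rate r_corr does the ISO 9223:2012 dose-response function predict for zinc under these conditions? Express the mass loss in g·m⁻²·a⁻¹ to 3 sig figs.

zinc: T>10 °C ⇒ hinge -0.071·(18.7−10) = -0.6177
  Pd branch = 0.0129·Pd^0.44·e^(0.046·RH+f) = 1.538 μm/a
  Sd branch = 0.0175·Sd^0.57·e^(0.008·RH+0.085·T) = 4.627 μm/a
  sum: 1.538 + 4.627 → r_corr = 6.165 μm/a
Convert to mass loss: 6.165 μm/a × 7.14 g/cm³ = 44.02 g·m⁻²·a⁻¹

r_corr = 44.0 g·m⁻²·a⁻¹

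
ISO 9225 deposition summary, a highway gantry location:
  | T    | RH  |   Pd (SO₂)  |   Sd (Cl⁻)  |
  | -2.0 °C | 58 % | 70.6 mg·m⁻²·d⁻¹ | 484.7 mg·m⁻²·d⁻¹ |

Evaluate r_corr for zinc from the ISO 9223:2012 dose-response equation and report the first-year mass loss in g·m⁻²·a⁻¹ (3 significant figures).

zinc: T≤10 °C ⇒ hinge +0.038·(-2.0−10) = -0.4560
  SO₂ term: 0.0129·70.6^0.44·exp(0.046·58-0.4560) = 0.7669
  Sd branch = 0.0175·Sd^0.57·e^(0.008·RH+0.085·T) = 0.797 μm/a
  r_corr = 0.7669 + 0.797 = 1.564 μm/a
Convert to mass loss: 1.564 μm/a × 7.14 g/cm³ = 11.17 g·m⁻²·a⁻¹

r_corr = 11.2 g·m⁻²·a⁻¹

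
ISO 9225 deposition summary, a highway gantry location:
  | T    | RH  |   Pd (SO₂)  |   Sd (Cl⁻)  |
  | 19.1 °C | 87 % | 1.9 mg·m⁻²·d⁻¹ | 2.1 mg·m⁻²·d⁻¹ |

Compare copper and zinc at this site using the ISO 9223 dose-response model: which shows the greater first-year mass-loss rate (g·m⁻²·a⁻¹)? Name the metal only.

copper

copper: temperature factor f = -0.080·(9.1) = -0.7280
  Pd branch = 0.0053·Pd^0.26·e^(0.059·RH+f) = 0.5126 μm/a
  Cl⁻ term: 0.01025·2.1^0.27·exp(0.036·87+0.049·19.1) = 0.7318
  sum: 0.5126 + 0.7318 → r_corr = 1.244 μm/a
  mass loss = 1.244 μm/a × 8.96 g/cm³ = 11.15 g·m⁻²·a⁻¹
zinc: T>10 °C ⇒ hinge -0.071·(19.1−10) = -0.6461
  SO₂ term: 0.0129·1.9^0.44·exp(0.046·87-0.6461) = 0.4906
  Cl⁻ term: 0.0175·2.1^0.57·exp(0.008·87+0.085·19.1) = 0.2717
  r_corr = 0.4906 + 0.2717 = 0.7622 μm/a
  mass loss = 0.7622 μm/a × 7.14 g/cm³ = 5.442 g·m⁻²·a⁻¹
Ordering by g·m⁻²·a⁻¹: copper (11.2) > zinc (5.44)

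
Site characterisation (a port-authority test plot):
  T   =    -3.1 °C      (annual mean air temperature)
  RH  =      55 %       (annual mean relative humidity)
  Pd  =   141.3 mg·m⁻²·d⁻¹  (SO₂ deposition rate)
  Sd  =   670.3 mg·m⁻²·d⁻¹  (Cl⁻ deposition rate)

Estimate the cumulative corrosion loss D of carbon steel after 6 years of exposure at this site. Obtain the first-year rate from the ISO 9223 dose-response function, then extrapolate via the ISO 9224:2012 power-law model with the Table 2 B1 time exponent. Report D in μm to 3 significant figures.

carbon steel: temperature factor f = +0.150·(-13.1) = -1.9650
  sulphur-dioxide contribution → 9.781 μm/a
  chloride contribution → 31.28 μm/a
  total first-year rate 41.06 μm/a
ISO 9224: D(t) = r_corr · t^b with b = 0.523 (carbon steel, B1)
  D(6) = 41.06 × 6^0.523 = 41.06 × 2.553 = 104.8 μm

D(6) = 105 μm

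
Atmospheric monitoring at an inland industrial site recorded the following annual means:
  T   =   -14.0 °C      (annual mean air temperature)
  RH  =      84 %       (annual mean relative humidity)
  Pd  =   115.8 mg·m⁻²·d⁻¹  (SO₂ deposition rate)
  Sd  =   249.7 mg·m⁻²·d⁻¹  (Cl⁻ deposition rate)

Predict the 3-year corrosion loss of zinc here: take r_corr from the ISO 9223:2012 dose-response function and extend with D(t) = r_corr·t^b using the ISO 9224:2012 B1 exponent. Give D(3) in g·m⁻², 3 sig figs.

zinc: T≤10 °C ⇒ hinge +0.038·(-14.0−10) = -0.9120
  SO₂ term: 0.0129·115.8^0.44·exp(0.046·84-0.9120) = 1.998
  Sd branch = 0.0175·Sd^0.57·e^(0.008·RH+0.085·T) = 0.2424 μm/a
  r_corr = 1.998 + 0.2424 = 2.241 μm/a
Power-law: D(3) = r_corr · 3^0.813
  D(3) = 2.241 × 3^0.813 = 2.241 × 2.443 = 5.474 μm
  Mass loss = 5.474 μm × 7.14 g/cm³ = 39.08 g·m⁻²

D(3) = 39.1 g·m⁻²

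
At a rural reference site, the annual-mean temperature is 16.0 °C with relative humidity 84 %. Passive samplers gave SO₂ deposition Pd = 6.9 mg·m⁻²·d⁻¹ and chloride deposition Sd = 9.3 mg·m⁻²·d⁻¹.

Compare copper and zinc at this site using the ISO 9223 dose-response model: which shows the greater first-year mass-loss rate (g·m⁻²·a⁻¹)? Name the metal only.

copper: T>10 °C ⇒ hinge -0.080·(16.0−10) = -0.4800
  SO₂ term: 0.0053·6.9^0.26·exp(0.059·84-0.4800) = 0.7696
  Cl⁻ term: 0.01025·9.3^0.27·exp(0.036·84+0.049·16.0) = 0.8433
  sum: 0.7696 + 0.8433 → r_corr = 1.613 μm/a
  mass loss = 1.613 μm/a × 8.96 g/cm³ = 14.45 g·m⁻²·a⁻¹
zinc: f(T) = -0.071·(T−10) [T>10 °C] = -0.4260
  Pd branch = 0.0129·Pd^0.44·e^(0.046·RH+f) = 0.9393 μm/a
  Cl⁻ term: 0.0175·9.3^0.57·exp(0.008·84+0.085·16.0) = 0.4759
  r_corr = 0.9393 + 0.4759 = 1.415 μm/a
  mass loss = 1.415 μm/a × 7.14 g/cm³ = 10.1 g·m⁻²·a⁻¹
Ordering by g·m⁻²·a⁻¹: copper (14.5) > zinc (10.1)

copper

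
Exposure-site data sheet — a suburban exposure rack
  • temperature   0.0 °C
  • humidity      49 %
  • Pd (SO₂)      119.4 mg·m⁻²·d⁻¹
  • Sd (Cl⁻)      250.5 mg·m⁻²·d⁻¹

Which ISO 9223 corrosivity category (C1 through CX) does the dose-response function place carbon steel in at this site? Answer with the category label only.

C3

carbon steel: temperature factor f = +0.150·(-10.0) = -1.5000
  sulphur-dioxide contribution → 12.65 μm/a
  chloride contribution → 15.78 μm/a
  total first-year rate 28.43 μm/a
ISO 9223 Table 2 (carbon steel): 25 < 28.4 ≤ 50 μm/a ⇒ C3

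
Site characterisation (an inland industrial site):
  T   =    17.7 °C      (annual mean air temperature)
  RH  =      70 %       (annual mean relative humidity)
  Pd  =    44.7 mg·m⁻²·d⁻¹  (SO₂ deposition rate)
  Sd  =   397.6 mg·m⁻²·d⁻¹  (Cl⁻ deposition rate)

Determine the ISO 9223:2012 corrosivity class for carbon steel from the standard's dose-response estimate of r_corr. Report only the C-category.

C5

carbon steel: T>10 °C ⇒ hinge -0.054·(17.7−10) = -0.4158
  sulphur-dioxide contribution → 34.16 μm/a
  chloride contribution → 85.3 μm/a
  total first-year rate 119.5 μm/a
119 μm/a falls in (80, 200] for carbon steel → category C5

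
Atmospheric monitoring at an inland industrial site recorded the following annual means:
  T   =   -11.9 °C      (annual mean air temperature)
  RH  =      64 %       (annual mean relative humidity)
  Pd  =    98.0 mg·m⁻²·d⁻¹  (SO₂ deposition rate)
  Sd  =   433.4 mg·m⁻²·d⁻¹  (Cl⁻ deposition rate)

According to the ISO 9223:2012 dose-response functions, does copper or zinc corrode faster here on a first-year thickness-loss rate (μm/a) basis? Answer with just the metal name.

copper: T≤10 °C ⇒ hinge +0.126·(-11.9−10) = -2.7594
  SO₂ term: 0.0053·98.0^0.26·exp(0.059·64-2.7594) = 0.04825
  Cl⁻ term: 0.01025·433.4^0.27·exp(0.036·64+0.049·-11.9) = 0.2952
  r_corr = 0.04825 + 0.2952 = 0.3434 μm/a
zinc: temperature factor f = +0.038·(-21.9) = -0.8322
  Pd branch = 0.0129·Pd^0.44·e^(0.046·RH+f) = 0.8014 μm/a
  Cl⁻ term: 0.0175·433.4^0.57·exp(0.008·64+0.085·-11.9) = 0.3382
  r_corr = 0.8014 + 0.3382 = 1.14 μm/a
Ordering by μm/a: zinc (1.14) > copper (0.343)

zinc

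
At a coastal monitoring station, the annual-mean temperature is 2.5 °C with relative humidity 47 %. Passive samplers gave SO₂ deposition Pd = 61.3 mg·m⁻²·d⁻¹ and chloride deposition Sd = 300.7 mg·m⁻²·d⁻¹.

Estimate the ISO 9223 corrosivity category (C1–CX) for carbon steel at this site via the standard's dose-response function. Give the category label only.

C3

carbon steel: f(T) = +0.150·(T−10) [T≤10 °C] = -1.1250
  SO₂ term: 1.77·61.3^0.52·exp(0.02·47-1.1250) = 12.51
  Sd branch = 0.102·Sd^0.62·e^(0.033·RH+0.04·T) = 18.28 μm/a
  r_corr = 12.51 + 18.28 = 30.79 μm/a
ISO 9223 Table 2 (carbon steel): 25 < 30.8 ≤ 50 μm/a ⇒ C3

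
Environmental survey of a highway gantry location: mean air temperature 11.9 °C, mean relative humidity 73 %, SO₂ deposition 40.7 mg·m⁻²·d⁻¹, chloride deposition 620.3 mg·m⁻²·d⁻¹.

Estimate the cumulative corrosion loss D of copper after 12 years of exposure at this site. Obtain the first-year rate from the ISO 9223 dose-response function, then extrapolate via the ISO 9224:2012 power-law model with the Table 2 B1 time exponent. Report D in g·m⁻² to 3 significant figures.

D(12) = 109 g·m⁻²

copper: temperature factor f = -0.080·(1.9) = -0.1520
  Pd branch = 0.0053·Pd^0.26·e^(0.059·RH+f) = 0.8857 μm/a
  Cl⁻ term: 0.01025·620.3^0.27·exp(0.036·73+0.049·11.9) = 1.443
  sum: 0.8857 + 1.443 → r_corr = 2.329 μm/a
Long-term exponent b (ISO 9224 Table 2, B1) = 0.667
  D(12) = 2.329 × 12^0.667 = 2.329 × 5.246 = 12.22 μm
  Mass loss = 12.22 μm × 8.96 g/cm³ = 109.5 g·m⁻²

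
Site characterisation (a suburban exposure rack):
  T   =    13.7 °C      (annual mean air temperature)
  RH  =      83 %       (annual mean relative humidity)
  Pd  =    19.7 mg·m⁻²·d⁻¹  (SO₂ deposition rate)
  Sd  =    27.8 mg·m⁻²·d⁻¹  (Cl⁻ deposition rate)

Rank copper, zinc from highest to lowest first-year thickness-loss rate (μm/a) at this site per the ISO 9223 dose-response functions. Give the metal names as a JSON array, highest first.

copper: f(T) = -0.080·(T−10) [T>10 °C] = -0.2960
  sulphur-dioxide contribution → 1.146 μm/a
  chloride contribution → 0.9769 μm/a
  total first-year rate 2.122 μm/a
zinc: f(T) = -0.071·(T−10) [T>10 °C] = -0.2627
  sulphur-dioxide contribution → 1.676 μm/a
  chloride contribution → 0.7249 μm/a
  total first-year rate 2.401 μm/a
Ordering by μm/a: zinc (2.4) > copper (2.12)

["zinc", "copper"]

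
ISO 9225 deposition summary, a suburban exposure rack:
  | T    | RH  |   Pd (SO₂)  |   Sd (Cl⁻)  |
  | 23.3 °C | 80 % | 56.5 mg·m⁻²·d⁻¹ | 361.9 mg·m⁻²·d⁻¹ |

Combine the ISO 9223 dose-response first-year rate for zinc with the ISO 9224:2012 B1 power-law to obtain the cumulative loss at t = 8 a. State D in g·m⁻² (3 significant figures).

zinc: f(T) = -0.071·(T−10) [T>10 °C] = -0.9443
  Pd branch = 0.0129·Pd^0.44·e^(0.046·RH+f) = 1.174 μm/a
  Sd branch = 0.0175·Sd^0.57·e^(0.008·RH+0.085·T) = 6.91 μm/a
  sum: 1.174 + 6.91 → r_corr = 8.084 μm/a
Long-term exponent b (ISO 9224 Table 2, B1) = 0.813
  D(8) = 8.084 × 8^0.813 = 8.084 × 5.423 = 43.84 μm
  Mass loss = 43.84 μm × 7.14 g/cm³ = 313 g·m⁻²

D(8) = 313 g·m⁻²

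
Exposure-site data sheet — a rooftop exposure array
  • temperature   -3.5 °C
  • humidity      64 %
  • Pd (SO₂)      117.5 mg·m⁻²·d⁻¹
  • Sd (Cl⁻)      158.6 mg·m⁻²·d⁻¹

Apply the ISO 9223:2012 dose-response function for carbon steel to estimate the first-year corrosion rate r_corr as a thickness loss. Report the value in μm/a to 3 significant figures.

r_corr = 27.0 μm/a

carbon steel: T≤10 °C ⇒ hinge +0.150·(-3.5−10) = -2.0250
  sulphur-dioxide contribution → 10.02 μm/a
  chloride contribution → 16.95 μm/a
  total first-year rate 26.97 μm/a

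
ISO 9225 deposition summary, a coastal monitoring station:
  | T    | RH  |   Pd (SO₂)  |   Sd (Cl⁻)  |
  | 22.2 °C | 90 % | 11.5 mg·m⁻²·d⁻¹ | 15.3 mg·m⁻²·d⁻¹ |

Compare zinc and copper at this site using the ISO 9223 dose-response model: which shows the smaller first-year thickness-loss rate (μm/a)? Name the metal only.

zinc: f(T) = -0.071·(T−10) [T>10 °C] = -0.8662
  sulphur-dioxide contribution → 0.9979 μm/a
  chloride contribution → 1.123 μm/a
  ⇒ r_corr(zinc) = 2.121 μm/a
copper: T>10 °C ⇒ hinge -0.080·(22.2−10) = -0.9760
  sulphur-dioxide contribution → 0.7626 μm/a
  chloride contribution → 1.622 μm/a
  total first-year rate 2.385 μm/a
Ordering by μm/a: copper (2.38) > zinc (2.12)

zinc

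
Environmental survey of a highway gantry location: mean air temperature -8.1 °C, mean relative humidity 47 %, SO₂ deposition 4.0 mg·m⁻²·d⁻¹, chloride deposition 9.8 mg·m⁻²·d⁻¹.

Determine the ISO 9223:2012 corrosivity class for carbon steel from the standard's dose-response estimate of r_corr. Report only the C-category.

carbon steel: temperature factor f = +0.150·(-18.1) = -2.7150
  Pd branch = 1.77·Pd^0.52·e^(0.02·RH+f) = 0.6168 μm/a
  Cl⁻ term: 0.102·9.8^0.62·exp(0.033·47+0.04·-8.1) = 1.432
  sum: 0.6168 + 1.432 → r_corr = 2.049 μm/a
ISO 9223 Table 2 (carbon steel): 1.3 < 2.05 ≤ 25 μm/a ⇒ C2

C2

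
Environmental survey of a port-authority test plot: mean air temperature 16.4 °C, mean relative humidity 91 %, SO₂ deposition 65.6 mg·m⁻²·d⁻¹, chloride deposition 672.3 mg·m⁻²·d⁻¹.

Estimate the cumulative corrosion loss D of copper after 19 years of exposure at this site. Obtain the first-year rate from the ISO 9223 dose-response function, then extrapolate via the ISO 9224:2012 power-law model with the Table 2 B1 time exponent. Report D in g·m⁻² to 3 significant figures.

D(19) = 354 g·m⁻²

copper: f(T) = -0.080·(T−10) [T>10 °C] = -0.5120
  Pd branch = 0.0053·Pd^0.26·e^(0.059·RH+f) = 2.023 μm/a
  Sd branch = 0.01025·Sd^0.27·e^(0.036·RH+0.049·T) = 3.515 μm/a
  r_corr = 2.023 + 3.515 = 5.538 μm/a
ISO 9224: D(t) = r_corr · t^b with b = 0.667 (copper, B1)
  D(19) = 5.538 × 19^0.667 = 5.538 × 7.127 = 39.47 μm
  Mass loss = 39.47 μm × 8.96 g/cm³ = 353.7 g·m⁻²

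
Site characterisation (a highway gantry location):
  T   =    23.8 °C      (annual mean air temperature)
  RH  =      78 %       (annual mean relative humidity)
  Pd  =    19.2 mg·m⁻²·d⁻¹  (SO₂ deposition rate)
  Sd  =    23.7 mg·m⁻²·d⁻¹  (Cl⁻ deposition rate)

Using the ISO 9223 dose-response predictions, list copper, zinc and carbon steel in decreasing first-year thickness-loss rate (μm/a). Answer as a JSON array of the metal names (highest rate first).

copper: f(T) = -0.080·(T−10) [T>10 °C] = -1.1040
  sulphur-dioxide contribution → 0.3777 μm/a
  chloride contribution → 1.282 μm/a
  ⇒ r_corr(copper) = 1.66 μm/a
zinc: f(T) = -0.071·(T−10) [T>10 °C] = -0.9798
  sulphur-dioxide contribution → 0.6426 μm/a
  chloride contribution → 1.5 μm/a
  total first-year rate 2.143 μm/a
carbon steel: temperature factor f = -0.054·(13.8) = -0.7452
  sulphur-dioxide contribution → 18.58 μm/a
  chloride contribution → 24.68 μm/a
  ⇒ r_corr(carbon steel) = 43.26 μm/a
Ordering by μm/a: carbon steel (43.3) > zinc (2.14) > copper (1.66)

["carbon steel", "zinc", "copper"]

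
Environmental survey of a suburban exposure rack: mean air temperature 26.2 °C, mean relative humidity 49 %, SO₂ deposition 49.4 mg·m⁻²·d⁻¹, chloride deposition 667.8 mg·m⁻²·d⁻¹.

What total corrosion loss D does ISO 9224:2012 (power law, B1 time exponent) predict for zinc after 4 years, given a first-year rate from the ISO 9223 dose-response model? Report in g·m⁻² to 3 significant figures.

D(4) = 220 g·m⁻²

zinc: f(T) = -0.071·(T−10) [T>10 °C] = -1.1502
  sulphur-dioxide contribution → 0.2164 μm/a
  chloride contribution → 9.784 μm/a
  ⇒ r_corr(zinc) = 10 μm/a
ISO 9224: D(t) = r_corr · t^b with b = 0.813 (zinc, B1)
  D(4) = 10 × 4^0.813 = 10 × 3.087 = 30.87 μm
  Mass loss = 30.87 μm × 7.14 g/cm³ = 220.4 g·m⁻²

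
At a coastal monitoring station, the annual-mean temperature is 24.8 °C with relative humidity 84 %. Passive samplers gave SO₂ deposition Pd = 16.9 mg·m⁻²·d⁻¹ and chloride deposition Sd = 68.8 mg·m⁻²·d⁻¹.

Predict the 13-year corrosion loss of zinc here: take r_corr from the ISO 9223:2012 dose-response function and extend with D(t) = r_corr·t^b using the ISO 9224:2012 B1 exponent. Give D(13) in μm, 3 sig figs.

zinc: f(T) = -0.071·(T−10) [T>10 °C] = -1.0508
  sulphur-dioxide contribution → 0.7458 μm/a
  chloride contribution → 3.146 μm/a
  total first-year rate 3.892 μm/a
Power-law: D(13) = r_corr · 13^0.813
  D(13) = 3.892 × 13^0.813 = 3.892 × 8.047 = 31.32 μm

D(13) = 31.3 μm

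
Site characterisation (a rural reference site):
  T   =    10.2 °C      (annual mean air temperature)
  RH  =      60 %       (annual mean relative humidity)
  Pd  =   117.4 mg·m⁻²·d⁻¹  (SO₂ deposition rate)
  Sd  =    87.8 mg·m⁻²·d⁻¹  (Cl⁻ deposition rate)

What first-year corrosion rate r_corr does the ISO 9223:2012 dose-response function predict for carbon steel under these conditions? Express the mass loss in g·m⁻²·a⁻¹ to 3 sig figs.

carbon steel: f(T) = -0.054·(T−10) [T>10 °C] = -0.0108
  SO₂ term: 1.77·117.4^0.52·exp(0.02·60-0.0108) = 69.29
  Sd branch = 0.102·Sd^0.62·e^(0.033·RH+0.04·T) = 17.81 μm/a
  sum: 69.29 + 17.81 → r_corr = 87.1 μm/a
Convert to mass loss: 87.1 μm/a × 7.85 g/cm³ = 683.7 g·m⁻²·a⁻¹

r_corr = 684 g·m⁻²·a⁻¹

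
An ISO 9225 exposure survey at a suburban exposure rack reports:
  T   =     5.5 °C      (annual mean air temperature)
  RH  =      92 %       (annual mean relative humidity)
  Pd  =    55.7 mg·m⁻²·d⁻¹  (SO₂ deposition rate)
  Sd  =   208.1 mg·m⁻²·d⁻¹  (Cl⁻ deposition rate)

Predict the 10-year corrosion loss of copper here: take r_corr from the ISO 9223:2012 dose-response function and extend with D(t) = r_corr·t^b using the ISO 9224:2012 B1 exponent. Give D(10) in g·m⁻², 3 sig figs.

copper: T≤10 °C ⇒ hinge +0.126·(5.5−10) = -0.5670
  sulphur-dioxide contribution → 1.947 μm/a
  chloride contribution → 1.556 μm/a
  total first-year rate 3.503 μm/a
ISO 9224: D(t) = r_corr · t^b with b = 0.667 (copper, B1)
  D(10) = 3.503 × 10^0.667 = 3.503 × 4.645 = 16.27 μm
  Mass loss = 16.27 μm × 8.96 g/cm³ = 145.8 g·m⁻²

D(10) = 146 g·m⁻²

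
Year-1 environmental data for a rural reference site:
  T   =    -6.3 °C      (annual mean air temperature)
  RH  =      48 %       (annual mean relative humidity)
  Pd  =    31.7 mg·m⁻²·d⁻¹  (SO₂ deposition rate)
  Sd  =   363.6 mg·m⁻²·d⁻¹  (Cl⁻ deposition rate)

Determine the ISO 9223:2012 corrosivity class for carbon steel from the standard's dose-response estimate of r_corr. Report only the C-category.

C2

carbon steel: f(T) = +0.150·(T−10) [T≤10 °C] = -2.4450
  Pd branch = 1.77·Pd^0.52·e^(0.02·RH+f) = 2.419 μm/a
  Sd branch = 0.102·Sd^0.62·e^(0.033·RH+0.04·T) = 14.95 μm/a
  sum: 2.419 + 14.95 → r_corr = 17.37 μm/a
17.4 μm/a falls in (1.3, 25] for carbon steel → category C2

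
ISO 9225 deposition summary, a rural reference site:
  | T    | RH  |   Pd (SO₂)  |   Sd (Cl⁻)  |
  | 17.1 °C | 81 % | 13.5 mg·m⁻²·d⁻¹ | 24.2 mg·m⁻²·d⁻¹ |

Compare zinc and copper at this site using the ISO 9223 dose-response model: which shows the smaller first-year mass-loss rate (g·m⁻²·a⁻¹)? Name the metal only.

zinc: temperature factor f = -0.071·(7.1) = -0.5041
  SO₂ term: 0.0129·13.5^0.44·exp(0.046·81-0.5041) = 1.017
  Cl⁻ term: 0.0175·24.2^0.57·exp(0.008·81+0.085·17.1) = 0.88
  r_corr = 1.017 + 0.88 = 1.897 μm/a
  mass loss = 1.897 μm/a × 7.14 g/cm³ = 13.54 g·m⁻²·a⁻¹
copper: T>10 °C ⇒ hinge -0.080·(17.1−10) = -0.5680
  Pd branch = 0.0053·Pd^0.26·e^(0.059·RH+f) = 0.703 μm/a
  Cl⁻ term: 0.01025·24.2^0.27·exp(0.036·81+0.049·17.1) = 1.034
  r_corr = 0.703 + 1.034 = 1.737 μm/a
  mass loss = 1.737 μm/a × 8.96 g/cm³ = 15.57 g·m⁻²·a⁻¹
Ordering by g·m⁻²·a⁻¹: copper (15.6) > zinc (13.5)

zinc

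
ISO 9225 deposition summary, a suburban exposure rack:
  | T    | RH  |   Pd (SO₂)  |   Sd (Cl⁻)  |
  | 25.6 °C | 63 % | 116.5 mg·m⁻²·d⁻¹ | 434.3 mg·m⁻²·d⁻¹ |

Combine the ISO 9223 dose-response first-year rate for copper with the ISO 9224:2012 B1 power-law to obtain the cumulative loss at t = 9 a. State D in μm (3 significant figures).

copper: temperature factor f = -0.080·(15.6) = -1.2480
  SO₂ term: 0.0053·116.5^0.26·exp(0.059·63-1.2480) = 0.2157
  Sd branch = 0.01025·Sd^0.27·e^(0.036·RH+0.049·T) = 1.789 μm/a
  sum: 0.2157 + 1.789 → r_corr = 2.005 μm/a
Long-term exponent b (ISO 9224 Table 2, B1) = 0.667
  D(9) = 2.005 × 9^0.667 = 2.005 × 4.33 = 8.681 μm

D(9) = 8.68 μm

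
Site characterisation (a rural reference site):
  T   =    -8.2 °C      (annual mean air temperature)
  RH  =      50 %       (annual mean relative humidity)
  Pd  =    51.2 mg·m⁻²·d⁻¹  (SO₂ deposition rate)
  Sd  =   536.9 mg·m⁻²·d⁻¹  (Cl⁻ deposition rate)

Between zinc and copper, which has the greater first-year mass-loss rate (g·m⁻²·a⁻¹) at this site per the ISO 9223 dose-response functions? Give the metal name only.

zinc: T≤10 °C ⇒ hinge +0.038·(-8.2−10) = -0.6916
  Pd branch = 0.0129·Pd^0.44·e^(0.046·RH+f) = 0.3641 μm/a
  Cl⁻ term: 0.0175·536.9^0.57·exp(0.008·50+0.085·-8.2) = 0.4678
  r_corr = 0.3641 + 0.4678 = 0.8319 μm/a
  mass loss = 0.8319 μm/a × 7.14 g/cm³ = 5.94 g·m⁻²·a⁻¹
copper: T≤10 °C ⇒ hinge +0.126·(-8.2−10) = -2.2932
  SO₂ term: 0.0053·51.2^0.26·exp(0.059·50-2.2932) = 0.02844
  Sd branch = 0.01025·Sd^0.27·e^(0.036·RH+0.049·T) = 0.2265 μm/a
  sum: 0.02844 + 0.2265 → r_corr = 0.2549 μm/a
  mass loss = 0.2549 μm/a × 8.96 g/cm³ = 2.284 g·m⁻²·a⁻¹
Ordering by g·m⁻²·a⁻¹: zinc (5.94) > copper (2.28)

zinc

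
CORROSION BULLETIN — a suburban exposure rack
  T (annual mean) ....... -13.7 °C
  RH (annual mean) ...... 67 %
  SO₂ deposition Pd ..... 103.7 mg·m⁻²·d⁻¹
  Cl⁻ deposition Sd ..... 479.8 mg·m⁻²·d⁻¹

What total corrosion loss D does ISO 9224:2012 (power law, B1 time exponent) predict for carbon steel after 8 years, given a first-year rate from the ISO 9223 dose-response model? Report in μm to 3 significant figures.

carbon steel: T≤10 °C ⇒ hinge +0.150·(-13.7−10) = -3.5550
  sulphur-dioxide contribution → 2.159 μm/a
  chloride contribution → 24.72 μm/a
  total first-year rate 26.88 μm/a
Long-term exponent b (ISO 9224 Table 2, B1) = 0.523
  D(8) = 26.88 × 8^0.523 = 26.88 × 2.967 = 79.76 μm

D(8) = 79.8 μm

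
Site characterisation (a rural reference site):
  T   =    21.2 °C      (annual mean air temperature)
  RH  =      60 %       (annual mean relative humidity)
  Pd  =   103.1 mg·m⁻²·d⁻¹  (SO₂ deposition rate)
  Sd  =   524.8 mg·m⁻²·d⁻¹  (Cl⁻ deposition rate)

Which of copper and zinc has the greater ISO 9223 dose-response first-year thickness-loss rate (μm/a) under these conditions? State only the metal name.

copper: f(T) = -0.080·(T−10) [T>10 °C] = -0.8960
  Pd branch = 0.0053·Pd^0.26·e^(0.059·RH+f) = 0.2489 μm/a
  Cl⁻ term: 0.01025·524.8^0.27·exp(0.036·60+0.049·21.2) = 1.363
  sum: 0.2489 + 1.363 → r_corr = 1.611 μm/a
zinc: f(T) = -0.071·(T−10) [T>10 °C] = -0.7952
  Pd branch = 0.0129·Pd^0.44·e^(0.046·RH+f) = 0.7075 μm/a
  Cl⁻ term: 0.0175·524.8^0.57·exp(0.008·60+0.085·21.2) = 6.088
  r_corr = 0.7075 + 6.088 = 6.796 μm/a
Ordering by μm/a: zinc (6.8) > copper (1.61)

zinc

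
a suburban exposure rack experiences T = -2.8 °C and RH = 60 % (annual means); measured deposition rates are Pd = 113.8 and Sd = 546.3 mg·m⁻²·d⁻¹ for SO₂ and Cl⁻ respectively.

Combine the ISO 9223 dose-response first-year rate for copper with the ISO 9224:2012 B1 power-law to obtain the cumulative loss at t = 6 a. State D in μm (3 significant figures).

copper: f(T) = +0.126·(T−10) [T≤10 °C] = -1.6128
  sulphur-dioxide contribution → 0.1247 μm/a
  chloride contribution → 0.4249 μm/a
  ⇒ r_corr(copper) = 0.5496 μm/a
Long-term exponent b (ISO 9224 Table 2, B1) = 0.667
  D(6) = 0.5496 × 6^0.667 = 0.5496 × 3.304 = 1.816 μm

D(6) = 1.82 μm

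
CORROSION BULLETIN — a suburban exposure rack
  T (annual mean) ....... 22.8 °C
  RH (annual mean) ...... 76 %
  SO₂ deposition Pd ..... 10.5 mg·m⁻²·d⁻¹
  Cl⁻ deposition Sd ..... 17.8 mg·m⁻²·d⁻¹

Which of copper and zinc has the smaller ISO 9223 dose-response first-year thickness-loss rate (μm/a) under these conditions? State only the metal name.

copper

copper: temperature factor f = -0.080·(12.8) = -1.0240
  Pd branch = 0.0053·Pd^0.26·e^(0.059·RH+f) = 0.3108 μm/a
  Cl⁻ term: 0.01025·17.8^0.27·exp(0.036·76+0.049·22.8) = 1.051
  r_corr = 0.3108 + 1.051 = 1.362 μm/a
zinc: f(T) = -0.071·(T−10) [T>10 °C] = -0.9088
  SO₂ term: 0.0129·10.5^0.44·exp(0.046·76-0.9088) = 0.4825
  Cl⁻ term: 0.0175·17.8^0.57·exp(0.008·76+0.085·22.8) = 1.152
  sum: 0.4825 + 1.152 → r_corr = 1.635 μm/a
Ordering by μm/a: zinc (1.63) > copper (1.36)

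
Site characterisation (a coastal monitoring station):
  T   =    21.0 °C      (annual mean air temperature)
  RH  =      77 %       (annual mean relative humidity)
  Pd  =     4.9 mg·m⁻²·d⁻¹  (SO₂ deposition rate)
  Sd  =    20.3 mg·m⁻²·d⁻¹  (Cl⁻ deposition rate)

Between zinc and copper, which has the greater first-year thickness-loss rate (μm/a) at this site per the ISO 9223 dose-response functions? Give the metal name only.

zinc

zinc: temperature factor f = -0.071·(11.0) = -0.7810
  sulphur-dioxide contribution → 0.4105 μm/a
  chloride contribution → 1.074 μm/a
  ⇒ r_corr(zinc) = 1.485 μm/a
copper: f(T) = -0.080·(T−10) [T>10 °C] = -0.8800
  sulphur-dioxide contribution → 0.3123 μm/a
  chloride contribution → 1.034 μm/a
  ⇒ r_corr(copper) = 1.346 μm/a
Ordering by μm/a: zinc (1.48) > copper (1.35)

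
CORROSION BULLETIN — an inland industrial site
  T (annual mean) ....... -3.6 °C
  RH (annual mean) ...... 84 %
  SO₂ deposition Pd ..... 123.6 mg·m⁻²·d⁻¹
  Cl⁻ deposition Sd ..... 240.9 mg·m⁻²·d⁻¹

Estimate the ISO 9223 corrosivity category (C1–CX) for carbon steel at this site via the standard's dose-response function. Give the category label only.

carbon steel: T≤10 °C ⇒ hinge +0.150·(-3.6−10) = -2.0400
  SO₂ term: 1.77·123.6^0.52·exp(0.02·84-2.0400) = 15.12
  Cl⁻ term: 0.102·240.9^0.62·exp(0.033·84+0.04·-3.6) = 42.33
  r_corr = 15.12 + 42.33 = 57.45 μm/a
ISO 9223 Table 2 (carbon steel): 50 < 57.4 ≤ 80 μm/a ⇒ C4

C4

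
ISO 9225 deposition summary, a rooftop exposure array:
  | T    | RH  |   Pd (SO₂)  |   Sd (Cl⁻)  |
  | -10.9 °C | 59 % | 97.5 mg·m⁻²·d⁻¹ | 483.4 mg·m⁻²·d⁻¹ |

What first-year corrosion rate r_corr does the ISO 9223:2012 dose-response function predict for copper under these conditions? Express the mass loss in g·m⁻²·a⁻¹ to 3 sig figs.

copper: T≤10 °C ⇒ hinge +0.126·(-10.9−10) = -2.6334
  SO₂ term: 0.0053·97.5^0.26·exp(0.059·59-2.6334) = 0.04069
  Sd branch = 0.01025·Sd^0.27·e^(0.036·RH+0.049·T) = 0.2667 μm/a
  sum: 0.04069 + 0.2667 → r_corr = 0.3074 μm/a
Convert to mass loss: 0.3074 μm/a × 8.96 g/cm³ = 2.754 g·m⁻²·a⁻¹

r_corr = 2.75 g·m⁻²·a⁻¹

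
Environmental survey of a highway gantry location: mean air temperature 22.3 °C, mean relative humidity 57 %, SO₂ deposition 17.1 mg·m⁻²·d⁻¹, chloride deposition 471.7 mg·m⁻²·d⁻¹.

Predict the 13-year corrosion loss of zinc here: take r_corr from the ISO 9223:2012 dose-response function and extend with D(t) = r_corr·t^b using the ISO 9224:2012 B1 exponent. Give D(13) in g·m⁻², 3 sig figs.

D(13) = 368 g·m⁻²

zinc: f(T) = -0.071·(T−10) [T>10 °C] = -0.8733
  Pd branch = 0.0129·Pd^0.44·e^(0.046·RH+f) = 0.2586 μm/a
  Sd branch = 0.0175·Sd^0.57·e^(0.008·RH+0.085·T) = 6.141 μm/a
  r_corr = 0.2586 + 6.141 = 6.4 μm/a
Long-term exponent b (ISO 9224 Table 2, B1) = 0.813
  D(13) = 6.4 × 13^0.813 = 6.4 × 8.047 = 51.5 μm
  Mass loss = 51.5 μm × 7.14 g/cm³ = 367.7 g·m⁻²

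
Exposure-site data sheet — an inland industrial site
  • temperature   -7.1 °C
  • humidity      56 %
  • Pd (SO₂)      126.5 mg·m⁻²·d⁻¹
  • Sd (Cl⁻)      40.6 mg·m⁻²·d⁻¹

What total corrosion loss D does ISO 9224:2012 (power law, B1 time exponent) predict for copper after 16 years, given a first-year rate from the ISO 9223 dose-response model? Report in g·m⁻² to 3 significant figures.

copper: f(T) = +0.126·(T−10) [T≤10 °C] = -2.1546
  SO₂ term: 0.0053·126.5^0.26·exp(0.059·56-2.1546) = 0.05888
  Sd branch = 0.01025·Sd^0.27·e^(0.036·RH+0.049·T) = 0.1477 μm/a
  r_corr = 0.05888 + 0.1477 = 0.2066 μm/a
Long-term exponent b (ISO 9224 Table 2, B1) = 0.667
  D(16) = 0.2066 × 16^0.667 = 0.2066 × 6.355 = 1.313 μm
  Mass loss = 1.313 μm × 8.96 g/cm³ = 11.77 g·m⁻²

D(16) = 11.8 g·m⁻²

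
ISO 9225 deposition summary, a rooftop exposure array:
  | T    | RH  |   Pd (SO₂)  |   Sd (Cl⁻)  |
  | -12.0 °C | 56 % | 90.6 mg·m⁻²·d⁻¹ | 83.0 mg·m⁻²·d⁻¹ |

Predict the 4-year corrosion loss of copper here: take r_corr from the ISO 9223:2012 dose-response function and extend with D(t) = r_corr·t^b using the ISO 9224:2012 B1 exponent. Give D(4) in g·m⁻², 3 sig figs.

D(4) = 3.84 g·m⁻²

copper: temperature factor f = +0.126·(-22.0) = -2.7720
  SO₂ term: 0.0053·90.6^0.26·exp(0.059·56-2.7720) = 0.02912
  Sd branch = 0.01025·Sd^0.27·e^(0.036·RH+0.049·T) = 0.1409 μm/a
  r_corr = 0.02912 + 0.1409 = 0.1701 μm/a
Power-law: D(4) = r_corr · 4^0.667
  D(4) = 0.1701 × 4^0.667 = 0.1701 × 2.521 = 0.4287 μm
  Mass loss = 0.4287 μm × 8.96 g/cm³ = 3.841 g·m⁻²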